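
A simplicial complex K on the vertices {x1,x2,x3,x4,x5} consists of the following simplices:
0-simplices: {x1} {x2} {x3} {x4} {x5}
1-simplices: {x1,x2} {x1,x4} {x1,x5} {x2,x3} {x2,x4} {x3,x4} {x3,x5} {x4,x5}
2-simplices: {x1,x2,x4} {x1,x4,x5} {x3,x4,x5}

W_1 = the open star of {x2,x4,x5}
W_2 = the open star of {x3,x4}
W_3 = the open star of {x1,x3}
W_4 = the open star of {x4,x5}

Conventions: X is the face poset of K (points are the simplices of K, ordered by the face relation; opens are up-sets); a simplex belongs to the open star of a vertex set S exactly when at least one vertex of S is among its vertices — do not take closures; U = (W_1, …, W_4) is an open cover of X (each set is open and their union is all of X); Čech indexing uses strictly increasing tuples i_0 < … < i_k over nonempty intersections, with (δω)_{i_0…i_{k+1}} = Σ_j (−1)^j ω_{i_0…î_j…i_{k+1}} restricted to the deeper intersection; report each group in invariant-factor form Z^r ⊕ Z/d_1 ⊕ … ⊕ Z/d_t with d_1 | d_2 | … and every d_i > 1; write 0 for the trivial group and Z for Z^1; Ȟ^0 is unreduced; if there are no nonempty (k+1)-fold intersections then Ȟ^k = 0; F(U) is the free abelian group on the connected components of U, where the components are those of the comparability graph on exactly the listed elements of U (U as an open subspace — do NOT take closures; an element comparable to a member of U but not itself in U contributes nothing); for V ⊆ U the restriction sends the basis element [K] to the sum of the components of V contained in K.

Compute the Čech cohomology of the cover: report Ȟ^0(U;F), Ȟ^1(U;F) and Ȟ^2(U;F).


intersection data:
  W1={{x2},{x4},{x5},{x1,x2},{x1,x4},{x1,x5},{x2,x3},{x2,x4},{x3,x4},{x3,x5},{x4,x5},{x1,x2,x4},{x1,x4,x5},{x3,x4,x5}} W2={{x3},{x4},{x1,x4},{x2,x3},{x2,x4},{x3,x4},{x3,x5},{x4,x5},{x1,x2,x4},{x1,x4,x5},{x3,x4,x5}} W3={{x1},{x3},{x1,x2},{x1,x4},{x1,x5},{x2,x3},{x3,x4},{x3,x5},{x1,x2,x4},{x1,x4,x5},{x3,x4,x5}} W4={{x4},{x5},{x1,x4},{x1,x5},{x2,x4},{x3,x4},{x3,x5},{x4,x5},{x1,x2,x4},{x1,x4,x5},{x3,x4,x5}}
  W12={{x4},{x1,x4},{x2,x3},{x2,x4},{x3,x4},{x3,x5},{x4,x5},{x1,x2,x4},{x1,x4,x5},{x3,x4,x5}} W13={{x1,x2},{x1,x4},{x1,x5},{x2,x3},{x3,x4},{x3,x5},{x1,x2,x4},{x1,x4,x5},{x3,x4,x5}} W14={{x4},{x5},{x1,x4},{x1,x5},{x2,x4},{x3,x4},{x3,x5},{x4,x5},{x1,x2,x4},{x1,x4,x5},{x3,x4,x5}} W23={{x3},{x1,x4},{x2,x3},{x3,x4},{x3,x5},{x1,x2,x4},{x1,x4,x5},{x3,x4,x5}} W24={{x4},{x1,x4},{x2,x4},{x3,x4},{x3,x5},{x4,x5},{x1,x2,x4},{x1,x4,x5},{x3,x4,x5}} W34={{x1,x4},{x1,x5},{x3,x4},{x3,x5},{x1,x2,x4},{x1,x4,x5},{x3,x4,x5}}
  W123={{x1,x4},{x2,x3},{x3,x4},{x3,x5},{x1,x2,x4},{x1,x4,x5},{x3,x4,x5}} W124={{x4},{x1,x4},{x2,x4},{x3,x4},{x3,x5},{x4,x5},{x1,x2,x4},{x1,x4,x5},{x3,x4,x5}} W134={{x1,x4},{x1,x5},{x3,x4},{x3,x5},{x1,x2,x4},{x1,x4,x5},{x3,x4,x5}} W234={{x1,x4},{x3,x4},{x3,x5},{x1,x2,x4},{x1,x4,x5},{x3,x4,x5}}
  W1234={{x1,x4},{x3,x4},{x3,x5},{x1,x2,x4},{x1,x4,x5},{x3,x4,x5}}
components per intersection:
  W1: {{x2},{x4},{x5},{x1,x2},{x1,x4},{x1,x5},{x2,x3},{x2,x4},{x3,x4},{x3,x5},{x4,x5},{x1,x2,x4},{x1,x4,x5},{x3,x4,x5}}
  W2: {{x3},{x4},{x1,x4},{x2,x3},{x2,x4},{x3,x4},{x3,x5},{x4,x5},{x1,x2,x4},{x1,x4,x5},{x3,x4,x5}}
  W3: {{x1},{x1,x2},{x1,x4},{x1,x5},{x1,x2,x4},{x1,x4,x5}} {{x3},{x2,x3},{x3,x4},{x3,x5},{x3,x4,x5}}
  W4: {{x4},{x5},{x1,x4},{x1,x5},{x2,x4},{x3,x4},{x3,x5},{x4,x5},{x1,x2,x4},{x1,x4,x5},{x3,x4,x5}}
  W12: {{x4},{x1,x4},{x2,x4},{x3,x4},{x3,x5},{x4,x5},{x1,x2,x4},{x1,x4,x5},{x3,x4,x5}} {{x2,x3}}
  W13: {{x1,x2},{x1,x4},{x1,x5},{x1,x2,x4},{x1,x4,x5}} {{x2,x3}} {{x3,x4},{x3,x5},{x3,x4,x5}}
  W14: {{x4},{x5},{x1,x4},{x1,x5},{x2,x4},{x3,x4},{x3,x5},{x4,x5},{x1,x2,x4},{x1,x4,x5},{x3,x4,x5}}
  W23: {{x3},{x2,x3},{x3,x4},{x3,x5},{x3,x4,x5}} {{x1,x4},{x1,x2,x4},{x1,x4,x5}}
  W24: {{x4},{x1,x4},{x2,x4},{x3,x4},{x3,x5},{x4,x5},{x1,x2,x4},{x1,x4,x5},{x3,x4,x5}}
  W34: {{x1,x4},{x1,x5},{x1,x2,x4},{x1,x4,x5}} {{x3,x4},{x3,x5},{x3,x4,x5}}
  W123: {{x1,x4},{x1,x2,x4},{x1,x4,x5}} {{x2,x3}} {{x3,x4},{x3,x5},{x3,x4,x5}}
  W124: {{x4},{x1,x4},{x2,x4},{x3,x4},{x3,x5},{x4,x5},{x1,x2,x4},{x1,x4,x5},{x3,x4,x5}}
  W134: {{x1,x4},{x1,x5},{x1,x2,x4},{x1,x4,x5}} {{x3,x4},{x3,x5},{x3,x4,x5}}
  W234: {{x1,x4},{x1,x2,x4},{x1,x4,x5}} {{x3,x4},{x3,x5},{x3,x4,x5}}
  W1234: {{x1,x4},{x1,x2,x4},{x1,x4,x5}} {{x3,x4},{x3,x5},{x3,x4,x5}}
C dims 5,11,8,2; δ0: rk 4, SNF 1^4; δ1: rk 6, SNF 1^6; δ2: rk 2, SNF 1^2
Ȟ^0 = (5 − 4) − 0 = 1, so Ȟ^0 ≅ Z
Ȟ^1 = (11 − 6) − 4 = 1, so Ȟ^1 ≅ Z
Ȟ^2 = (8 − 2) − 6 = 0, so Ȟ^2 ≅ 0

Ȟ^0 = Z, Ȟ^1 = Z and Ȟ^2 = 0


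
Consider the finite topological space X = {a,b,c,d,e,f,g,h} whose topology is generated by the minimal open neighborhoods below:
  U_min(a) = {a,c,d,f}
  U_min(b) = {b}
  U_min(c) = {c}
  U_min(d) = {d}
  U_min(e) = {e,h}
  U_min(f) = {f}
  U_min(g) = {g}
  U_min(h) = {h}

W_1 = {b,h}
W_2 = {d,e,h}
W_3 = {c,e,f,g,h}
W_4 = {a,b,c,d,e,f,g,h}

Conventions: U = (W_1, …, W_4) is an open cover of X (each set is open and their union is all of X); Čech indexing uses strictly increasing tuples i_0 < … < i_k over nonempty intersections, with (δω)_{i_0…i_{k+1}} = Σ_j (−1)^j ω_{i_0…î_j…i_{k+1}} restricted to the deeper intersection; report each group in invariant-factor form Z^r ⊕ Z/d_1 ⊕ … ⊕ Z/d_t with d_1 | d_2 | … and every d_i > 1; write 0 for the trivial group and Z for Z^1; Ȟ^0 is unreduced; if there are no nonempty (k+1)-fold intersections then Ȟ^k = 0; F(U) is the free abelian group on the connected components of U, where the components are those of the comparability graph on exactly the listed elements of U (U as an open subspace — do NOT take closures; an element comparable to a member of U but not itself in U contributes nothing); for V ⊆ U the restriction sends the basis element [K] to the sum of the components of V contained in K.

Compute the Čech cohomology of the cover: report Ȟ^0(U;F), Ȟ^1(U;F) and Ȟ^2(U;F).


cover nerve:
  W12={h} W13={h} W14={b,h} W23={e,h} W24={d,e,h} W34={c,e,f,g,h}
  W123={h} W124={h} W134={h} W234={e,h}
  W1234={h}
components per intersection:
  W1: {b} {h}
  W2: {d} {e,h}
  W3: {c} {e,h} {f} {g}
  W4: {a,c,d,f} {b} {e,h} {g}
  W12: {h}
  W13: {h}
  W14: {b} {h}
  W23: {e,h}
  W24: {d} {e,h}
  W34: {c} {e,h} {f} {g}
  W123: {h}
  W124: {h}
  W134: {h}
  W234: {e,h}
  W1234: {h}
C dims 12,11,4,1; δ0: rk 8, SNF 1^8; δ1: rk 3, SNF 1^3; δ2: rk 1, SNF 1^1
Ȟ^0: (12−8)−0=4 ⇒ Z^4
Ȟ^1: (11−3)−8=0 ⇒ 0
Ȟ^2: (4−1)−3=0 ⇒ 0

Ȟ^0 ≅ Z^4, Ȟ^1 ≅ 0 and Ȟ^2 ≅ 0


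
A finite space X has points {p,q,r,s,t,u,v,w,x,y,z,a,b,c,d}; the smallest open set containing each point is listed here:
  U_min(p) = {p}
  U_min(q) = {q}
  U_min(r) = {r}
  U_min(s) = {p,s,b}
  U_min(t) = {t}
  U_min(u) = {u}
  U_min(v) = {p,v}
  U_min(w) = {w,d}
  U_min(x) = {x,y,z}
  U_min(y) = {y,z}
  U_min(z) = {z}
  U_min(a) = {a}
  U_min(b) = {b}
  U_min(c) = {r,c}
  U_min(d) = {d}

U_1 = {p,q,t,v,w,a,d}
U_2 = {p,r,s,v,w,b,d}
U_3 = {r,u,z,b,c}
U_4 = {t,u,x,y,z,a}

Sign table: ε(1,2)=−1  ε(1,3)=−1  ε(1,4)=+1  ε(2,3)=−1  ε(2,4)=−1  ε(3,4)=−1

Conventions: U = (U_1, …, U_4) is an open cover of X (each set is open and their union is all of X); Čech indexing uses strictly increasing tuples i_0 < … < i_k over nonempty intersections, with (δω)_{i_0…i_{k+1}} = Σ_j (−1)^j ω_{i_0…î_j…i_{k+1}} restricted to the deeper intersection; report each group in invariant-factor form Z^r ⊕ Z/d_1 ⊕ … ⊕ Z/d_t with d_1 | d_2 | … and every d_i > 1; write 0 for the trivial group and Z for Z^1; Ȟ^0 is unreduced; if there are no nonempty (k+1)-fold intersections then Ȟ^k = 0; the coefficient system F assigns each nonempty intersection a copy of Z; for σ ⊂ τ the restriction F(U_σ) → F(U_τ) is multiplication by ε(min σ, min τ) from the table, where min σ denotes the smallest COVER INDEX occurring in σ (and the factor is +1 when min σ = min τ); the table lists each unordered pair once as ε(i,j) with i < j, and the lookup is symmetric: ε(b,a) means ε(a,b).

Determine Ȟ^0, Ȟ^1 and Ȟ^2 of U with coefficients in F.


Ȟ^0 = 0, Ȟ^1 = Z/2 and Ȟ^2 = 0

nonempty intersections:
  U12={p,v,w,d} U14={t,a} U23={r,b} U34={u,z}
C dims 4,4; δ0: rk 4, SNF 1^3·2
Ȟ^0: (4−4)−0=0 ⇒ 0
Ȟ^1: (4−0)−4=0 plus torsion [2] ⇒ Z/2
Ȟ^2: (0−0)−0=0 ⇒ 0


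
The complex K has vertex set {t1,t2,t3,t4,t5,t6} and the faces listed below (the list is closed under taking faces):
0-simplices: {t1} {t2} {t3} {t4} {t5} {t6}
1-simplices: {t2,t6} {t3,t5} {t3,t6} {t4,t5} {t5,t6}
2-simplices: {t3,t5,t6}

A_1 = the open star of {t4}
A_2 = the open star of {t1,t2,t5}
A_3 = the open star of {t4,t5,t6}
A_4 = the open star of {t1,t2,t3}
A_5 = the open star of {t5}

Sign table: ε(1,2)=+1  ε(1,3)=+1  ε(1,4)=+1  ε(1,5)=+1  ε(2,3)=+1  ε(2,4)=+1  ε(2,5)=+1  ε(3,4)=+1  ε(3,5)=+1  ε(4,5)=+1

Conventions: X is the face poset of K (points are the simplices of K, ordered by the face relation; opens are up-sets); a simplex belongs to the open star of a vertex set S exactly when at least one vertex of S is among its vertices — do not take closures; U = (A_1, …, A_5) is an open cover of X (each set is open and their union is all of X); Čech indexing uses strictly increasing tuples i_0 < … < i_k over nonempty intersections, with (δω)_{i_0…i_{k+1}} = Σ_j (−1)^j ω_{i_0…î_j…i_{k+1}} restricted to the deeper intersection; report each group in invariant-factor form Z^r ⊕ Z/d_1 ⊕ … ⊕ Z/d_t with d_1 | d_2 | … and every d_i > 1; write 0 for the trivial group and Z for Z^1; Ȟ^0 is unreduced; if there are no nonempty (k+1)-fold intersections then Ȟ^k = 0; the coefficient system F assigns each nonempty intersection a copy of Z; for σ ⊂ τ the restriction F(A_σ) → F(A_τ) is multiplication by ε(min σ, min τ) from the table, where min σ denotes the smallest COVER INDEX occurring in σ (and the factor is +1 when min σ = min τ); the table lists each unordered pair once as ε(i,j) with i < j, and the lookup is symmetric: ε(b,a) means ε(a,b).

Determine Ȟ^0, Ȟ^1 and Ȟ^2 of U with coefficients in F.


Ȟ^0 ≅ Z, Ȟ^1 ≅ 0 and Ȟ^2 ≅ 0

nerve simplices:
  A1={{t4},{t4,t5}} A2={{t1},{t2},{t5},{t2,t6},{t3,t5},{t4,t5},{t5,t6},{t3,t5,t6}} A3={{t4},{t5},{t6},{t2,t6},{t3,t5},{t3,t6},{t4,t5},{t5,t6},{t3,t5,t6}} A4={{t1},{t2},{t3},{t2,t6},{t3,t5},{t3,t6},{t3,t5,t6}} A5={{t5},{t3,t5},{t4,t5},{t5,t6},{t3,t5,t6}}
  A12={{t4,t5}} A13={{t4},{t4,t5}} A15={{t4,t5}} A23={{t5},{t2,t6},{t3,t5},{t4,t5},{t5,t6},{t3,t5,t6}} A24={{t1},{t2},{t2,t6},{t3,t5},{t3,t5,t6}} A25={{t5},{t3,t5},{t4,t5},{t5,t6},{t3,t5,t6}} A34={{t2,t6},{t3,t5},{t3,t6},{t3,t5,t6}} A35={{t5},{t3,t5},{t4,t5},{t5,t6},{t3,t5,t6}} A45={{t3,t5},{t3,t5,t6}}
  A123={{t4,t5}} A125={{t4,t5}} A135={{t4,t5}} A234={{t2,t6},{t3,t5},{t3,t5,t6}} A235={{t5},{t3,t5},{t4,t5},{t5,t6},{t3,t5,t6}} A245={{t3,t5},{t3,t5,t6}} A345={{t3,t5},{t3,t5,t6}}
  A1235={{t4,t5}} A2345={{t3,t5},{t3,t5,t6}}
C dims 5,9,7,2; δ0: rk 4, SNF 1^4; δ1: rk 5, SNF 1^5; δ2: rk 2, SNF 1^2
degree 0: 5−4−0 = 1 → Ȟ^0 ≅ Z
degree 1: 9−5−4 = 0 → Ȟ^1 ≅ 0
degree 2: 7−2−5 = 0 → Ȟ^2 ≅ 0


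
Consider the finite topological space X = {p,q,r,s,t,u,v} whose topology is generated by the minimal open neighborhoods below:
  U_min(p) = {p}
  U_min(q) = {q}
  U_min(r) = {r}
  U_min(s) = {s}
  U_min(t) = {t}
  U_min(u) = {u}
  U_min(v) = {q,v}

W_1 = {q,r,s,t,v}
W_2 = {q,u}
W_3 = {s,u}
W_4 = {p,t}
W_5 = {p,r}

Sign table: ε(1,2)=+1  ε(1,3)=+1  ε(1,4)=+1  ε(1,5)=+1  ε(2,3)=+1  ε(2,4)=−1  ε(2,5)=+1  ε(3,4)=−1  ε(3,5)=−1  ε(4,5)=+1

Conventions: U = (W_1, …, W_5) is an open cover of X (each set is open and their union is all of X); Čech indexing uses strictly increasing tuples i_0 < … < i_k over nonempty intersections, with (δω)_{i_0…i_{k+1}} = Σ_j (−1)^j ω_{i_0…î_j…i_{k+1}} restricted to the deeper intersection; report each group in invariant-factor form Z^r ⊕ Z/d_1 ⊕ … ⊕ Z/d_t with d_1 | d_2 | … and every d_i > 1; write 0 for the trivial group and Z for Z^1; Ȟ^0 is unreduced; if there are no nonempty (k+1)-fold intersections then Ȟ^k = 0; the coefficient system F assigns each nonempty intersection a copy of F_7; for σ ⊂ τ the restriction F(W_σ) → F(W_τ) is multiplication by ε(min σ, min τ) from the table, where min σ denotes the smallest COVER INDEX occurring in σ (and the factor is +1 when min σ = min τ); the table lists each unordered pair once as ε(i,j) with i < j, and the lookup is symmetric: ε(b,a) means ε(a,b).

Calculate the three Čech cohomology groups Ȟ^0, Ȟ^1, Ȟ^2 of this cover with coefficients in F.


Ȟ^0 ≅ Z/7, Ȟ^1 ≅ Z/7 ⊕ Z/7 and Ȟ^2 ≅ 0

nonempty overlaps:
  W12={q} W13={s} W14={t} W15={r} W23={u} W45={p}
C dims 5,6; δ0: rk_F7 4
degree 0: 5−4−0 = 1 → Ȟ^0 ≅ Z/7
degree 1: 6−0−4 = 2 → Ȟ^1 ≅ Z/7 ⊕ Z/7
degree 2: 0−0−0 = 0 → Ȟ^2 ≅ 0


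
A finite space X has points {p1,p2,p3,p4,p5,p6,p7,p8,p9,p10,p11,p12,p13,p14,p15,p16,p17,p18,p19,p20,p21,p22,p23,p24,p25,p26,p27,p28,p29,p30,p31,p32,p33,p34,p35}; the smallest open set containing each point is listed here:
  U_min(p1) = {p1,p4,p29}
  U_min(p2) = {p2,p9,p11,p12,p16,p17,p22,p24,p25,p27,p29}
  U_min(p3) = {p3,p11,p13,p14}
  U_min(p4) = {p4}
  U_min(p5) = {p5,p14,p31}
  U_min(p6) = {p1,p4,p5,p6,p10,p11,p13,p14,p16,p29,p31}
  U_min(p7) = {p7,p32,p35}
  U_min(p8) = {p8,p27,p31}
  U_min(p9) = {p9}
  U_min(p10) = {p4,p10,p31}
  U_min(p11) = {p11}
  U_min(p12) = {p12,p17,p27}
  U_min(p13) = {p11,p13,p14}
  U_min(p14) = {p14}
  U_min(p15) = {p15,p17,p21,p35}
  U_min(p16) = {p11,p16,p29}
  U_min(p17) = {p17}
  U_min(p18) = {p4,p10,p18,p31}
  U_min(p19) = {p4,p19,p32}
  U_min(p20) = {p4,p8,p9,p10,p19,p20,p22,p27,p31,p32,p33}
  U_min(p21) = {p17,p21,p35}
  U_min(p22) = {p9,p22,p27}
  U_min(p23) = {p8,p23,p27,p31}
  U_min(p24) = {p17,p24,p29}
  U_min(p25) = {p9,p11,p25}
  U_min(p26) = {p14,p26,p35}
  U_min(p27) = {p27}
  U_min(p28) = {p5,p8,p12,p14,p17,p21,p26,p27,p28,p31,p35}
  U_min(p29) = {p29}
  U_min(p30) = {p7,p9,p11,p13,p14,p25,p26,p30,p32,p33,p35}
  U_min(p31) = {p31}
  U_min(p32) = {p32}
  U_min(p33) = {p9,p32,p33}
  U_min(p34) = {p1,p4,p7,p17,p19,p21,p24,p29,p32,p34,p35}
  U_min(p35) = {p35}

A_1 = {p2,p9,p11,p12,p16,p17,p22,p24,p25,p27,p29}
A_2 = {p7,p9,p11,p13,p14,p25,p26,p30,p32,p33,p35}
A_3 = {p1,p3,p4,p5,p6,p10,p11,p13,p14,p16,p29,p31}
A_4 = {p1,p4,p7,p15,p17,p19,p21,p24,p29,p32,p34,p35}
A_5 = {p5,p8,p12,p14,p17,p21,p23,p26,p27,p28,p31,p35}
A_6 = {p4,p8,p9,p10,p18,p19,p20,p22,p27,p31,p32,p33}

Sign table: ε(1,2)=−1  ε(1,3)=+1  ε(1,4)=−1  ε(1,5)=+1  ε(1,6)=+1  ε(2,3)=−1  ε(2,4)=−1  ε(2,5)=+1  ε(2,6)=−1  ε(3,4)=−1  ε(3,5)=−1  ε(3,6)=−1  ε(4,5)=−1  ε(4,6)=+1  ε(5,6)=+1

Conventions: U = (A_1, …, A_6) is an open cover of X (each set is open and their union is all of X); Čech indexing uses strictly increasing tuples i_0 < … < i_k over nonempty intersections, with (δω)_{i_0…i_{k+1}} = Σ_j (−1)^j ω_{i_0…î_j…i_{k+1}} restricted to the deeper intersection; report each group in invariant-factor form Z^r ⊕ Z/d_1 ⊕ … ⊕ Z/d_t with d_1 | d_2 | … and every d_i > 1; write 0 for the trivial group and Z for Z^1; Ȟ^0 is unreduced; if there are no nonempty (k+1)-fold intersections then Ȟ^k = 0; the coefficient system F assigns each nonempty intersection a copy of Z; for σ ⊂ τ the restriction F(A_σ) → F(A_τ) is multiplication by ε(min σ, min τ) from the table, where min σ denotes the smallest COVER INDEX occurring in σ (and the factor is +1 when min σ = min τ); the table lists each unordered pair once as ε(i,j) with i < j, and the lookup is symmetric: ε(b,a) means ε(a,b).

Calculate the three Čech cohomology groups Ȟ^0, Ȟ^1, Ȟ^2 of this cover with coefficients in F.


cover nerve:
  A12={p9,p11,p25} A13={p11,p16,p29} A14={p17,p24,p29} A15={p12,p17,p27} A16={p9,p22,p27} A23={p11,p13,p14} A24={p7,p32,p35} A25={p14,p26,p35} A26={p9,p32,p33} A34={p1,p4,p29} A35={p5,p14,p31} A36={p4,p10,p31} A45={p17,p21,p35} A46={p4,p19,p32} A56={p8,p27,p31}
  A123={p11} A126={p9} A134={p29} A145={p17} A156={p27} A235={p14} A245={p35} A246={p32} A346={p4} A356={p31}
C dims 6,15,10; δ0: rk 6, SNF 1^5·2; δ1: rk 9, SNF 1^9
Ȟ^0: (6−6)−0=0 ⇒ 0
Ȟ^1: (15−9)−6=0 plus torsion [2] ⇒ Z/2
Ȟ^2: (10−0)−9=1 ⇒ Z

Ȟ^0 = 0,  Ȟ^1 = Z/2,  Ȟ^2 = Z


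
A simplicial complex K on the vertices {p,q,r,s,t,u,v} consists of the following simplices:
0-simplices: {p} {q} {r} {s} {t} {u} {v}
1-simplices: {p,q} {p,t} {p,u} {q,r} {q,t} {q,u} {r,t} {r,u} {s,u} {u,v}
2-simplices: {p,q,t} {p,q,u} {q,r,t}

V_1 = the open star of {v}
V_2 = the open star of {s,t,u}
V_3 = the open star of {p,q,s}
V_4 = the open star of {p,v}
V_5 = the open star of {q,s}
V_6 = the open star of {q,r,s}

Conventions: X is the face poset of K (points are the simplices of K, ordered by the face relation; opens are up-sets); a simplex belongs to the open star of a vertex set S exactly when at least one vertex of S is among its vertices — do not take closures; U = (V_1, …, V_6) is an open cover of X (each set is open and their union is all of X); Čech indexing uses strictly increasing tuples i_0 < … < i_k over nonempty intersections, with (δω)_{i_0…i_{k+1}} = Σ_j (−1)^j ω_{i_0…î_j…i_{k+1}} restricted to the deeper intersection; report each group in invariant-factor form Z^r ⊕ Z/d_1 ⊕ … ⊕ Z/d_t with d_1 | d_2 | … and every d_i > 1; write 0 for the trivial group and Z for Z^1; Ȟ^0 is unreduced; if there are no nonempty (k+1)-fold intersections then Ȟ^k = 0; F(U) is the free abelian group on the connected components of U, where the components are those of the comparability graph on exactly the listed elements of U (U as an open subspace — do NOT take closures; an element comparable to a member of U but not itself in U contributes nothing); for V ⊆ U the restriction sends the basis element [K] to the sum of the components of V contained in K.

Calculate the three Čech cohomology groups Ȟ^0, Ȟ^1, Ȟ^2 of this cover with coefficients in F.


nonempty intersections:
  V1={{v},{u,v}} V2={{s},{t},{u},{p,t},{p,u},{q,t},{q,u},{r,t},{r,u},{s,u},{u,v},{p,q,t},{p,q,u},{q,r,t}} V3={{p},{q},{s},{p,q},{p,t},{p,u},{q,r},{q,t},{q,u},{s,u},{p,q,t},{p,q,u},{q,r,t}} V4={{p},{v},{p,q},{p,t},{p,u},{u,v},{p,q,t},{p,q,u}} V5={{q},{s},{p,q},{q,r},{q,t},{q,u},{s,u},{p,q,t},{p,q,u},{q,r,t}} V6={{q},{r},{s},{p,q},{q,r},{q,t},{q,u},{r,t},{r,u},{s,u},{p,q,t},{p,q,u},{q,r,t}}
  V12={{u,v}} V14={{v},{u,v}} V23={{s},{p,t},{p,u},{q,t},{q,u},{s,u},{p,q,t},{p,q,u},{q,r,t}} V24={{p,t},{p,u},{u,v},{p,q,t},{p,q,u}} V25={{s},{q,t},{q,u},{s,u},{p,q,t},{p,q,u},{q,r,t}} V26={{s},{q,t},{q,u},{r,t},{r,u},{s,u},{p,q,t},{p,q,u},{q,r,t}} V34={{p},{p,q},{p,t},{p,u},{p,q,t},{p,q,u}} V35={{q},{s},{p,q},{q,r},{q,t},{q,u},{s,u},{p,q,t},{p,q,u},{q,r,t}} V36={{q},{s},{p,q},{q,r},{q,t},{q,u},{s,u},{p,q,t},{p,q,u},{q,r,t}} V45={{p,q},{p,q,t},{p,q,u}} V46={{p,q},{p,q,t},{p,q,u}} V56={{q},{s},{p,q},{q,r},{q,t},{q,u},{s,u},{p,q,t},{p,q,u},{q,r,t}}
  V124={{u,v}} V234={{p,t},{p,u},{p,q,t},{p,q,u}} V235={{s},{q,t},{q,u},{s,u},{p,q,t},{p,q,u},{q,r,t}} V236={{s},{q,t},{q,u},{s,u},{p,q,t},{p,q,u},{q,r,t}} V245={{p,q,t},{p,q,u}} V246={{p,q,t},{p,q,u}} V256={{s},{q,t},{q,u},{s,u},{p,q,t},{p,q,u},{q,r,t}} V345={{p,q},{p,q,t},{p,q,u}} V346={{p,q},{p,q,t},{p,q,u}} V356={{q},{s},{p,q},{q,r},{q,t},{q,u},{s,u},{p,q,t},{p,q,u},{q,r,t}} V456={{p,q},{p,q,t},{p,q,u}}
  V2345={{p,q,t},{p,q,u}} V2346={{p,q,t},{p,q,u}} V2356={{s},{q,t},{q,u},{s,u},{p,q,t},{p,q,u},{q,r,t}} V2456={{p,q,t},{p,q,u}} V3456={{p,q},{p,q,t},{p,q,u}}
  V23456={{p,q,t},{p,q,u}}
components per intersection:
  V1: {{v},{u,v}}
  V2: {{s},{u},{p,u},{q,u},{r,u},{s,u},{u,v},{p,q,u}} {{t},{p,t},{q,t},{r,t},{p,q,t},{q,r,t}}
  V3: {{p},{q},{p,q},{p,t},{p,u},{q,r},{q,t},{q,u},{p,q,t},{p,q,u},{q,r,t}} {{s},{s,u}}
  V4: {{p},{p,q},{p,t},{p,u},{p,q,t},{p,q,u}} {{v},{u,v}}
  V5: {{q},{p,q},{q,r},{q,t},{q,u},{p,q,t},{p,q,u},{q,r,t}} {{s},{s,u}}
  V6: {{q},{r},{p,q},{q,r},{q,t},{q,u},{r,t},{r,u},{p,q,t},{p,q,u},{q,r,t}} {{s},{s,u}}
  V12: {{u,v}}
  V14: {{v},{u,v}}
  V23: {{s},{s,u}} {{p,t},{q,t},{p,q,t},{q,r,t}} {{p,u},{q,u},{p,q,u}}
  V24: {{p,t},{p,q,t}} {{p,u},{p,q,u}} {{u,v}}
  V25: {{s},{s,u}} {{q,t},{p,q,t},{q,r,t}} {{q,u},{p,q,u}}
  V26: {{s},{s,u}} {{q,t},{r,t},{p,q,t},{q,r,t}} {{q,u},{p,q,u}} {{r,u}}
  V34: {{p},{p,q},{p,t},{p,u},{p,q,t},{p,q,u}}
  V35: {{q},{p,q},{q,r},{q,t},{q,u},{p,q,t},{p,q,u},{q,r,t}} {{s},{s,u}}
  V36: {{q},{p,q},{q,r},{q,t},{q,u},{p,q,t},{p,q,u},{q,r,t}} {{s},{s,u}}
  V45: {{p,q},{p,q,t},{p,q,u}}
  V46: {{p,q},{p,q,t},{p,q,u}}
  V56: {{q},{p,q},{q,r},{q,t},{q,u},{p,q,t},{p,q,u},{q,r,t}} {{s},{s,u}}
  V124: {{u,v}}
  V234: {{p,t},{p,q,t}} {{p,u},{p,q,u}}
  V235: {{s},{s,u}} {{q,t},{p,q,t},{q,r,t}} {{q,u},{p,q,u}}
  V236: {{s},{s,u}} {{q,t},{p,q,t},{q,r,t}} {{q,u},{p,q,u}}
  V245: {{p,q,t}} {{p,q,u}}
  V246: {{p,q,t}} {{p,q,u}}
  V256: {{s},{s,u}} {{q,t},{p,q,t},{q,r,t}} {{q,u},{p,q,u}}
  V345: {{p,q},{p,q,t},{p,q,u}}
  V346: {{p,q},{p,q,t},{p,q,u}}
  V356: {{q},{p,q},{q,r},{q,t},{q,u},{p,q,t},{p,q,u},{q,r,t}} {{s},{s,u}}
  V456: {{p,q},{p,q,t},{p,q,u}}
  V2345: {{p,q,t}} {{p,q,u}}
  V2346: {{p,q,t}} {{p,q,u}}
  V2356: {{s},{s,u}} {{q,t},{p,q,t},{q,r,t}} {{q,u},{p,q,u}}
  V2456: {{p,q,t}} {{p,q,u}}
  V3456: {{p,q},{p,q,t},{p,q,u}}
  V23456: {{p,q,t}} {{p,q,u}}
C dims 11,24,21,10; δ0: rk 10, SNF 1^10; δ1: rk 13, SNF 1^13; δ2: rk 8, SNF 1^8
Ȟ^0: (11−10)−0=1 ⇒ Z
Ȟ^1: (24−13)−10=1 ⇒ Z
Ȟ^2: (21−8)−13=0 ⇒ 0

Ȟ^0 ≅ Z; Ȟ^1 ≅ Z; Ȟ^2 ≅ 0


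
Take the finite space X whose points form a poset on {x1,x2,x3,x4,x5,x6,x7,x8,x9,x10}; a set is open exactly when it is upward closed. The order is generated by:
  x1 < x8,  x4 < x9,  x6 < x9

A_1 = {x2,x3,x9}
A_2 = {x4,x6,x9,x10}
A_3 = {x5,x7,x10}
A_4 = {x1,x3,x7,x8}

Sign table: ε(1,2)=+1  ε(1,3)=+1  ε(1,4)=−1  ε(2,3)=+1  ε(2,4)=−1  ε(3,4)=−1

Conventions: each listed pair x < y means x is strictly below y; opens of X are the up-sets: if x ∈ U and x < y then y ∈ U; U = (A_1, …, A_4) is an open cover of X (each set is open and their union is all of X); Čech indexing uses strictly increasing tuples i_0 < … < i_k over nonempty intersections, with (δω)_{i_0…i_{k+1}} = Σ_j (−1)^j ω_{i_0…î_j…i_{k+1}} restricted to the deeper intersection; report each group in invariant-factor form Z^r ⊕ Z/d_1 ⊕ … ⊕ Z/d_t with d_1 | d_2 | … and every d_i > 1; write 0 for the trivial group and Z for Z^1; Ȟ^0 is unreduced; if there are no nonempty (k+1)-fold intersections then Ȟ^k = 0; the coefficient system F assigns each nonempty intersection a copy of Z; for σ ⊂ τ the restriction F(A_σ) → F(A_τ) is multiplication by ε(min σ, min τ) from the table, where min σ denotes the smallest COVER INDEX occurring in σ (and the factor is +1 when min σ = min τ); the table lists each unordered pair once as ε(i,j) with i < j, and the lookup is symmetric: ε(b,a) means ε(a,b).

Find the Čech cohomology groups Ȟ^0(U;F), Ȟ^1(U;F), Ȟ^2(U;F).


Ȟ^0(U;F) ≅ Z; Ȟ^1(U;F) ≅ Z; Ȟ^2(U;F) ≅ 0

intersection data:
  A12={x9} A14={x3} A23={x10} A34={x7}
C dims 4,4; δ0: rk 3, SNF 1^3
Ȟ^0 = (4 − 3) − 0 = 1, so Ȟ^0 ≅ Z
Ȟ^1 = (4 − 0) − 3 = 1, so Ȟ^1 ≅ Z
Ȟ^2 = (0 − 0) − 0 = 0, so Ȟ^2 ≅ 0


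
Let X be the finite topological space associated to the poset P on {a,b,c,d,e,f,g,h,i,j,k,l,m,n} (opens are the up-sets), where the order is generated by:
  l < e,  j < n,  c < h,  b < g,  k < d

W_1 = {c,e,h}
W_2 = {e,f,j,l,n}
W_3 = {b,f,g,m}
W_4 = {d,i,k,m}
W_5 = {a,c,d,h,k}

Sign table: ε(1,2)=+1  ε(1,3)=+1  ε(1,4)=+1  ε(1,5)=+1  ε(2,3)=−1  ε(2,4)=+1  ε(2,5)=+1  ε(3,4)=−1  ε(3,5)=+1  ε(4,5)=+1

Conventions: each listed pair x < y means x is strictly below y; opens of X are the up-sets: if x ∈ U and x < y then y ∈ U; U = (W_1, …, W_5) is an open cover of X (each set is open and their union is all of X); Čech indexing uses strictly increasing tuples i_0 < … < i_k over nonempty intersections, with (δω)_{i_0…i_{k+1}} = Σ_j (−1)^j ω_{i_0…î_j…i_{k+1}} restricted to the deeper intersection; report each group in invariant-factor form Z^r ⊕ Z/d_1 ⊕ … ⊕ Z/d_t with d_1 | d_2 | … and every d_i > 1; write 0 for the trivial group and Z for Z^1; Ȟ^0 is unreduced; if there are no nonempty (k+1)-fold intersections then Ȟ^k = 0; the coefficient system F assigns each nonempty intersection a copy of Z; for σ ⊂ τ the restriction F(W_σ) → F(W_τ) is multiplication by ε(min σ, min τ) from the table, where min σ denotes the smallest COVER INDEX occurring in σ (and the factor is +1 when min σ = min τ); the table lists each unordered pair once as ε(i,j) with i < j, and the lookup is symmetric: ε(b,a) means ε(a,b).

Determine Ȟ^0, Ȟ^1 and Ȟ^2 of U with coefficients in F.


Ȟ^0(U;F) ≅ Z, Ȟ^1(U;F) ≅ Z and Ȟ^2(U;F) ≅ 0

nonempty intersections:
  W12={e} W15={c,h} W23={f} W34={m} W45={d,k}
C dims 5,5; δ0: rk 4, SNF 1^4
Ȟ^0: (5−4)−0=1 ⇒ Z
Ȟ^1: (5−0)−4=1 ⇒ Z
Ȟ^2: (0−0)−0=0 ⇒ 0


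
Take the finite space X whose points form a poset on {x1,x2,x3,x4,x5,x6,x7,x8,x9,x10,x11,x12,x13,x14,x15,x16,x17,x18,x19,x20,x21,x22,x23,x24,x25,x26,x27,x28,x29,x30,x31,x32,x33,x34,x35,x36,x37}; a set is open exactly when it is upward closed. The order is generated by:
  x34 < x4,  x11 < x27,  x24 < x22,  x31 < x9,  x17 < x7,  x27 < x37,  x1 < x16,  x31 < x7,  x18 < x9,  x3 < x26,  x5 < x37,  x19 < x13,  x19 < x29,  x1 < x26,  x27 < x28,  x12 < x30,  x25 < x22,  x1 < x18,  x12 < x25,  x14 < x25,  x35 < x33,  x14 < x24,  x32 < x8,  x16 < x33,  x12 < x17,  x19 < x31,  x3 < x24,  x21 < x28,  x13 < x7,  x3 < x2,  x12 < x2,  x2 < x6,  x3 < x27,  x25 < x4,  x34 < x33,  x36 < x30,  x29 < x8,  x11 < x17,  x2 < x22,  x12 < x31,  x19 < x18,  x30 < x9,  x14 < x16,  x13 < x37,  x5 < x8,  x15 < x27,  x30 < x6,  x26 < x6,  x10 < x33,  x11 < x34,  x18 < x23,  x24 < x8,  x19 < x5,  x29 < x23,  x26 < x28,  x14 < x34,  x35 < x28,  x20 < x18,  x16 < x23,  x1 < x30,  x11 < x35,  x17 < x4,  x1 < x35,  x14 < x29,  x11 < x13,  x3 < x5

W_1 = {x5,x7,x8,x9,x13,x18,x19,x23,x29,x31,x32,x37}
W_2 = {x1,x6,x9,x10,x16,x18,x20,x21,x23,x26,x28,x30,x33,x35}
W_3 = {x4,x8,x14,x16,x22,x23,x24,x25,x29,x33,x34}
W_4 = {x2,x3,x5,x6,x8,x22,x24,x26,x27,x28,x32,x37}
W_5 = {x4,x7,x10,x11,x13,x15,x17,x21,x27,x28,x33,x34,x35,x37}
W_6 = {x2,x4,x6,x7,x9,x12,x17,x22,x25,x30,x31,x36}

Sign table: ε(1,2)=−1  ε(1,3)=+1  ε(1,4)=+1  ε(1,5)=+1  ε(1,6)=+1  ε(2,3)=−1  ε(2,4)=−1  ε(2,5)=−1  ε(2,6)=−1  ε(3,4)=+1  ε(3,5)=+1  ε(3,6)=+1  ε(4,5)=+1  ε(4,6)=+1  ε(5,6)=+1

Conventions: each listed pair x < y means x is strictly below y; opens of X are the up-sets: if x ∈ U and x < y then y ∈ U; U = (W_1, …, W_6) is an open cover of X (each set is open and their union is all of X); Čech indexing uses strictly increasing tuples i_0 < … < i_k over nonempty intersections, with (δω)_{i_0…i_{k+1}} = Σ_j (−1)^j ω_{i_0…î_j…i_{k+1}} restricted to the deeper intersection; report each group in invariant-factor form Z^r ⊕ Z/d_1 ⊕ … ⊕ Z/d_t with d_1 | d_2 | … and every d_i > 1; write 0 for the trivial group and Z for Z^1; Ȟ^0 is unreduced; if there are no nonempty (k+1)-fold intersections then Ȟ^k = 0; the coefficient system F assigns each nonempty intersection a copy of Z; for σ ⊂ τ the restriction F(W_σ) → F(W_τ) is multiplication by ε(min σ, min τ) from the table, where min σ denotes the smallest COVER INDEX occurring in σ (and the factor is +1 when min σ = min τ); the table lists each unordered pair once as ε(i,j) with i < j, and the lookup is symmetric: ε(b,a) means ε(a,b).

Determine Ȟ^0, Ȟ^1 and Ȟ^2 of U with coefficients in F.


nonempty intersections:
  W12={x9,x18,x23} W13={x8,x23,x29} W14={x5,x8,x32,x37} W15={x7,x13,x37} W16={x7,x9,x31} W23={x16,x23,x33} W24={x6,x26,x28} W25={x10,x21,x28,x33,x35} W26={x6,x9,x30} W34={x8,x22,x24} W35={x4,x33,x34} W36={x4,x22,x25} W45={x27,x28,x37} W46={x2,x6,x22} W56={x4,x7,x17}
  W123={x23} W126={x9} W134={x8} W145={x37} W156={x7} W235={x33} W245={x28} W246={x6} W346={x22} W356={x4}
C dims 6,15,10; δ0: rk 5, SNF 1^5; δ1: rk 10, SNF 1^9·2
Ȟ^0: (6−5)−0=1 ⇒ Z
Ȟ^1: (15−10)−5=0 ⇒ 0
Ȟ^2: (10−0)−10=0 plus torsion [2] ⇒ Z/2

Ȟ^0 ≅ Z, Ȟ^1 ≅ 0, Ȟ^2 ≅ Z/2


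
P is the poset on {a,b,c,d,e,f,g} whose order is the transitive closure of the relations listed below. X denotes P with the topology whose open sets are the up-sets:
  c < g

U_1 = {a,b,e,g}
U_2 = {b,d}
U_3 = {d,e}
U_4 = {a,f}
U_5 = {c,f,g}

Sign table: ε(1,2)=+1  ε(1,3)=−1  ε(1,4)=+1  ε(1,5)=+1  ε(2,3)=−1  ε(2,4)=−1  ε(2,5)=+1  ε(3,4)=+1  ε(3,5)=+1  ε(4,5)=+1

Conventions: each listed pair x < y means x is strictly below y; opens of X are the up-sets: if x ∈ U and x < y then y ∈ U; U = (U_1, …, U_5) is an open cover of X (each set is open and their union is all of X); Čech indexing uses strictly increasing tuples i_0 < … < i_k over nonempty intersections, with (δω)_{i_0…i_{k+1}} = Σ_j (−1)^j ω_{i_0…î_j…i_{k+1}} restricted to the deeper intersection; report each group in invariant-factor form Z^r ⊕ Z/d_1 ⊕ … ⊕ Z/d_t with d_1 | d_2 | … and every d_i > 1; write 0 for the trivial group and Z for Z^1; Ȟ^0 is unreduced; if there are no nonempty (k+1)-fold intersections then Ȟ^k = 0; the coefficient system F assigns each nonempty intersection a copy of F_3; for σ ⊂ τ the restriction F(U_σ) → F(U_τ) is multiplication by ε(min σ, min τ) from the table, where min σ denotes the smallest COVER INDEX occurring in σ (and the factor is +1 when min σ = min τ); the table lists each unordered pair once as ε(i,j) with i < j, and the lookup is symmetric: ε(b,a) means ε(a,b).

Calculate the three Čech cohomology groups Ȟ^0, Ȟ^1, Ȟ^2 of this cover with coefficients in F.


nerve simplices:
  U12={b} U13={e} U14={a} U15={g} U23={d} U45={f}
C dims 5,6; δ0: rk_F3 4
degree 0: 5−4−0 = 1 → Ȟ^0 ≅ Z/3
degree 1: 6−0−4 = 2 → Ȟ^1 ≅ Z/3 ⊕ Z/3
degree 2: 0−0−0 = 0 → Ȟ^2 ≅ 0

Ȟ^0 ≅ Z/3,  Ȟ^1 ≅ Z/3 ⊕ Z/3,  Ȟ^2 ≅ 0


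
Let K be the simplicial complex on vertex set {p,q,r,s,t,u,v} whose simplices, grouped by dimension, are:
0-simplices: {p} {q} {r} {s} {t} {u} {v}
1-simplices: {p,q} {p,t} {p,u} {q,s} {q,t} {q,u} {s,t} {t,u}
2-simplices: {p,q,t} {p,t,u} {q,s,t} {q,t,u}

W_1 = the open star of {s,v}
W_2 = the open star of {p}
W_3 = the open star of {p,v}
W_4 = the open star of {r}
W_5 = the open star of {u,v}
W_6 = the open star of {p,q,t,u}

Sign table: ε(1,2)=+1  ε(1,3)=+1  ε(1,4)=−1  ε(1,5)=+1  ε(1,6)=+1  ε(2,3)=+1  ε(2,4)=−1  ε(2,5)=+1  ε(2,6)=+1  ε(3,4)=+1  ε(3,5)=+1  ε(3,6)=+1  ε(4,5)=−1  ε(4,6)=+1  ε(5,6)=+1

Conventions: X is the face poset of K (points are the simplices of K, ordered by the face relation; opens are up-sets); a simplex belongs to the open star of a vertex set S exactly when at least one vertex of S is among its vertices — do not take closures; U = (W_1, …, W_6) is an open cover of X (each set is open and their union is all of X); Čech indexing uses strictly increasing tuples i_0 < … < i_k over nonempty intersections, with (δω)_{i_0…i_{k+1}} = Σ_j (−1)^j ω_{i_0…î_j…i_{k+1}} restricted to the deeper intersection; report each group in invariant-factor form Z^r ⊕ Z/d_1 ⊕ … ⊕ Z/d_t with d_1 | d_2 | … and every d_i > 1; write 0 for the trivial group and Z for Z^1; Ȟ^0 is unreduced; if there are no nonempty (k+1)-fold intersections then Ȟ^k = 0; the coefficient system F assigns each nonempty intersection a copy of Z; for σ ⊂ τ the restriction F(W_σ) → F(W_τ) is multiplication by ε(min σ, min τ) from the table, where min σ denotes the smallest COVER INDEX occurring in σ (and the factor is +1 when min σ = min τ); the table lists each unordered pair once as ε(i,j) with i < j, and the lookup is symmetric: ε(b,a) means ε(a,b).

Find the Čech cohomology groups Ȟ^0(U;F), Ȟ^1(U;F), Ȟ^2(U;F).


Ȟ^0(U;F) ≅ Z^2, Ȟ^1(U;F) ≅ Z, Ȟ^2(U;F) ≅ 0

nonempty overlaps:
  W1={{s},{v},{q,s},{s,t},{q,s,t}} W2={{p},{p,q},{p,t},{p,u},{p,q,t},{p,t,u}} W3={{p},{v},{p,q},{p,t},{p,u},{p,q,t},{p,t,u}} W4={{r}} W5={{u},{v},{p,u},{q,u},{t,u},{p,t,u},{q,t,u}} W6={{p},{q},{t},{u},{p,q},{p,t},{p,u},{q,s},{q,t},{q,u},{s,t},{t,u},{p,q,t},{p,t,u},{q,s,t},{q,t,u}}
  W13={{v}} W15={{v}} W16={{q,s},{s,t},{q,s,t}} W23={{p},{p,q},{p,t},{p,u},{p,q,t},{p,t,u}} W25={{p,u},{p,t,u}} W26={{p},{p,q},{p,t},{p,u},{p,q,t},{p,t,u}} W35={{v},{p,u},{p,t,u}} W36={{p},{p,q},{p,t},{p,u},{p,q,t},{p,t,u}} W56={{u},{p,u},{q,u},{t,u},{p,t,u},{q,t,u}}
  W135={{v}} W235={{p,u},{p,t,u}} W236={{p},{p,q},{p,t},{p,u},{p,q,t},{p,t,u}} W256={{p,u},{p,t,u}} W356={{p,u},{p,t,u}}
  W2356={{p,u},{p,t,u}}
C dims 6,9,5,1; δ0: rk 4, SNF 1^4; δ1: rk 4, SNF 1^4; δ2: rk 1, SNF 1^1
degree 0: 6−4−0 = 2 → Ȟ^0 ≅ Z^2
degree 1: 9−4−4 = 1 → Ȟ^1 ≅ Z
degree 2: 5−1−4 = 0 → Ȟ^2 ≅ 0


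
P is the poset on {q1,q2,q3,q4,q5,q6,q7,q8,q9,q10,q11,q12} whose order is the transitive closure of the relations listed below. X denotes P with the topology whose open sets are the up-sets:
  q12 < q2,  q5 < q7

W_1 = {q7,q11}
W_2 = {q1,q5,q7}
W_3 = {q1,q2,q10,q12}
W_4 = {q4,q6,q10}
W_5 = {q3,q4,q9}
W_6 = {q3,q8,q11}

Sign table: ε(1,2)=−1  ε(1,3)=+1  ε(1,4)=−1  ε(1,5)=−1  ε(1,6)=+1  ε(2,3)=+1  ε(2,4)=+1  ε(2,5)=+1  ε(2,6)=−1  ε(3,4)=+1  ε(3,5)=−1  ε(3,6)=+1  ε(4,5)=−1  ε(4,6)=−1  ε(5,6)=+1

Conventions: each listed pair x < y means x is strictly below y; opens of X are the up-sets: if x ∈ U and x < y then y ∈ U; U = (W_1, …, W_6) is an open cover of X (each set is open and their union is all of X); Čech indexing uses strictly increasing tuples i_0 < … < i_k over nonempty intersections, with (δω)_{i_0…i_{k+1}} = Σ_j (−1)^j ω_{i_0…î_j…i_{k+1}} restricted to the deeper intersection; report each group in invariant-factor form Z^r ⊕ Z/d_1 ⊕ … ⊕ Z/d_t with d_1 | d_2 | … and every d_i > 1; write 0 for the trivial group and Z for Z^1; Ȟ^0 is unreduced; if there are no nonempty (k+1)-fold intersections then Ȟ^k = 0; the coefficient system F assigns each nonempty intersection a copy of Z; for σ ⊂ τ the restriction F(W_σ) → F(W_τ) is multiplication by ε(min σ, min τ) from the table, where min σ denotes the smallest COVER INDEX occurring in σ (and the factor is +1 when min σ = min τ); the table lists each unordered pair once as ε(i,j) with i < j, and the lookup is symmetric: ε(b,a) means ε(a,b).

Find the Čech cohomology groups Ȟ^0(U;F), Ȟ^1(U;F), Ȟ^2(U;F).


nonempty overlaps:
  W12={q7} W16={q11} W23={q1} W34={q10} W45={q4} W56={q3}
C dims 6,6; δ0: rk 5, SNF 1^5
degree 0: 6−5−0 = 1 → Ȟ^0 ≅ Z
degree 1: 6−0−5 = 1 → Ȟ^1 ≅ Z
degree 2: 0−0−0 = 0 → Ȟ^2 ≅ 0

Ȟ^0(U;F) ≅ Z, Ȟ^1(U;F) ≅ Z and Ȟ^2(U;F) ≅ 0


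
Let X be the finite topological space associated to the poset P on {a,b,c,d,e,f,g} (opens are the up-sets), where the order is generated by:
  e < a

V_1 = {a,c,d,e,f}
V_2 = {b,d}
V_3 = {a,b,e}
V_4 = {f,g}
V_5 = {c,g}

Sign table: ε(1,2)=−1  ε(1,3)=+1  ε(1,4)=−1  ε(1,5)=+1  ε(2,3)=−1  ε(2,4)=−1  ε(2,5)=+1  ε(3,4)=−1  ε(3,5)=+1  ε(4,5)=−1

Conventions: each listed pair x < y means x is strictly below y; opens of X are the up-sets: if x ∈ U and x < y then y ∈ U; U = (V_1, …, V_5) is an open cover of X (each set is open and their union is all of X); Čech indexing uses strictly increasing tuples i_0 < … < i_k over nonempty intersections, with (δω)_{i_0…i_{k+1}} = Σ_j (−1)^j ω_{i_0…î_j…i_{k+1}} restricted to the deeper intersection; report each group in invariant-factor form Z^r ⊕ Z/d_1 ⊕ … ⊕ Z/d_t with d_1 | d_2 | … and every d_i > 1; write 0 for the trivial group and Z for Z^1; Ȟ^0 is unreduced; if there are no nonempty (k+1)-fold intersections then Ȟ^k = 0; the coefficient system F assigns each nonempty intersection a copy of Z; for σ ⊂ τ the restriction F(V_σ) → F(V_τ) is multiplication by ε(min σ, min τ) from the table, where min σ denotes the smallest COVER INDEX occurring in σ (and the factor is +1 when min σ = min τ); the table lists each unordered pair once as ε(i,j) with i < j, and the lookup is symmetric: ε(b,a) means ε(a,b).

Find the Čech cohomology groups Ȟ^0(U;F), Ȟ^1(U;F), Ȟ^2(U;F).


nerve of the cover:
  V12={d} V13={a,e} V14={f} V15={c} V23={b} V45={g}
C dims 5,6; δ0: rk 4, SNF 1^4
Ȟ^0 = (5 − 4) − 0 = 1, so Ȟ^0 ≅ Z
Ȟ^1 = (6 − 0) − 4 = 2, so Ȟ^1 ≅ Z^2
Ȟ^2 = (0 − 0) − 0 = 0, so Ȟ^2 ≅ 0

Ȟ^0 = Z; Ȟ^1 = Z^2; Ȟ^2 = 0


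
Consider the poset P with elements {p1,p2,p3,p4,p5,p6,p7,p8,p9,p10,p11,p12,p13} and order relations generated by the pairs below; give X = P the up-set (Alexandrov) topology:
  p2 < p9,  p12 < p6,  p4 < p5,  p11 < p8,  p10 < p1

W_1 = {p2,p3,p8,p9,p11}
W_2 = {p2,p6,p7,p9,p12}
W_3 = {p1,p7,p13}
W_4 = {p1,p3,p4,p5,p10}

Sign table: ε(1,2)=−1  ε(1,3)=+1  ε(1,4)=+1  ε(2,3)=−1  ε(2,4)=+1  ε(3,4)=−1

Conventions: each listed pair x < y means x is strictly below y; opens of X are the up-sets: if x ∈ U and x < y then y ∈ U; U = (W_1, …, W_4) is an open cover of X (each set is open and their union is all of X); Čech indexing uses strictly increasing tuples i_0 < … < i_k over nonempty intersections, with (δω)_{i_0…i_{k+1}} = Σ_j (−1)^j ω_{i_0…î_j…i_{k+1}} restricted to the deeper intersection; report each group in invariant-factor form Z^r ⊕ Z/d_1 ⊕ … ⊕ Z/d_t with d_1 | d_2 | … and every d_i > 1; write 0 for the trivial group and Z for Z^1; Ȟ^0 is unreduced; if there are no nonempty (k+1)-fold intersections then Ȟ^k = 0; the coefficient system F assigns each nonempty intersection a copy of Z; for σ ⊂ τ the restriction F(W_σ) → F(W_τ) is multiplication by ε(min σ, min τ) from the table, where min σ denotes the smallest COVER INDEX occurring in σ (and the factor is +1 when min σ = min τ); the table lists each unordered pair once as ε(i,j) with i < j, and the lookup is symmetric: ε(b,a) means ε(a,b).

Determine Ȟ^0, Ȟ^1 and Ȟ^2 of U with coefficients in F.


nonempty overlaps:
  W12={p2,p9} W14={p3} W23={p7} W34={p1}
C dims 4,4; δ0: rk 4, SNF 1^3·2
degree 0: 4−4−0 = 0 → Ȟ^0 ≅ 0
degree 1: 4−0−4 = 0 plus torsion [2] → Ȟ^1 ≅ Z/2
degree 2: 0−0−0 = 0 → Ȟ^2 ≅ 0

Ȟ^0 ≅ 0, Ȟ^1 ≅ Z/2, Ȟ^2 ≅ 0


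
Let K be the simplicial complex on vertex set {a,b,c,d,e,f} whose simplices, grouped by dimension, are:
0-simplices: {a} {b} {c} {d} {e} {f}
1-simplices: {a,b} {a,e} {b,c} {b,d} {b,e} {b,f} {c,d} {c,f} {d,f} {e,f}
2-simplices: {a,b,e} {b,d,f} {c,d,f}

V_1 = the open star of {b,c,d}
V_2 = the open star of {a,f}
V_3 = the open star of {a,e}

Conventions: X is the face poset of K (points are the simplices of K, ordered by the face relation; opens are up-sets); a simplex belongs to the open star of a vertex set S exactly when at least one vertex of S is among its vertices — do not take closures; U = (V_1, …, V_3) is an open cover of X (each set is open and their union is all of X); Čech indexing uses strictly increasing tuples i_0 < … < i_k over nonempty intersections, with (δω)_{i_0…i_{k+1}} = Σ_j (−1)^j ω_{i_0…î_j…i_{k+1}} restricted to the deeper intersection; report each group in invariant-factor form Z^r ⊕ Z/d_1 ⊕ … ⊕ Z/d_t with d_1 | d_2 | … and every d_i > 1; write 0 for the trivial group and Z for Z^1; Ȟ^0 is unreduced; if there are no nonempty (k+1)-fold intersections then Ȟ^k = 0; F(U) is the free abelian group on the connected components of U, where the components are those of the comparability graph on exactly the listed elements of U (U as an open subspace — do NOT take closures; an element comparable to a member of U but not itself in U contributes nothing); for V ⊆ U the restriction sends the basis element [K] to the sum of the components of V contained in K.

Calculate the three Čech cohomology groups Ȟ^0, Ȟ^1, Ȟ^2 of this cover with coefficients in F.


cover nerve:
  V1={{b},{c},{d},{a,b},{b,c},{b,d},{b,e},{b,f},{c,d},{c,f},{d,f},{a,b,e},{b,d,f},{c,d,f}} V2={{a},{f},{a,b},{a,e},{b,f},{c,f},{d,f},{e,f},{a,b,e},{b,d,f},{c,d,f}} V3={{a},{e},{a,b},{a,e},{b,e},{e,f},{a,b,e}}
  V12={{a,b},{b,f},{c,f},{d,f},{a,b,e},{b,d,f},{c,d,f}} V13={{a,b},{b,e},{a,b,e}} V23={{a},{a,b},{a,e},{e,f},{a,b,e}}
  V123={{a,b},{a,b,e}}
components per intersection:
  V1: {{b},{c},{d},{a,b},{b,c},{b,d},{b,e},{b,f},{c,d},{c,f},{d,f},{a,b,e},{b,d,f},{c,d,f}}
  V2: {{a},{a,b},{a,e},{a,b,e}} {{f},{b,f},{c,f},{d,f},{e,f},{b,d,f},{c,d,f}}
  V3: {{a},{e},{a,b},{a,e},{b,e},{e,f},{a,b,e}}
  V12: {{a,b},{a,b,e}} {{b,f},{c,f},{d,f},{b,d,f},{c,d,f}}
  V13: {{a,b},{b,e},{a,b,e}}
  V23: {{a},{a,b},{a,e},{a,b,e}} {{e,f}}
  V123: {{a,b},{a,b,e}}
C dims 4,5,1; δ0: rk 3, SNF 1^3; δ1: rk 1, SNF 1^1
Ȟ^0: (4−3)−0=1 ⇒ Z
Ȟ^1: (5−1)−3=1 ⇒ Z
Ȟ^2: (1−0)−1=0 ⇒ 0

Ȟ^0 = Z; Ȟ^1 = Z; Ȟ^2 = 0
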